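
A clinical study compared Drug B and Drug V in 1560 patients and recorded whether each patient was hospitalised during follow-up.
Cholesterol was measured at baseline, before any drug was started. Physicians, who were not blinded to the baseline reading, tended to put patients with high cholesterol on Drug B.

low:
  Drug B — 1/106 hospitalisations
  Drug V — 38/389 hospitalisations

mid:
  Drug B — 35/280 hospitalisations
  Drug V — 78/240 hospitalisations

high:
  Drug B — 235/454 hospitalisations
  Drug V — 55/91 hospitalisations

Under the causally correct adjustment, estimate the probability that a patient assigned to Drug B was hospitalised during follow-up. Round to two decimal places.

Cholesterol is set before the drug has any effect — it is not caused by the drug — and it independently drives the outcome. That makes it a confounder, so the causal comparison is within cholesterol levels.
Standardising Drug B to the population cholesterol mix: 0.317·1/106 + 0.333·35/280 + 0.349·235/454 = 0.225.

0.23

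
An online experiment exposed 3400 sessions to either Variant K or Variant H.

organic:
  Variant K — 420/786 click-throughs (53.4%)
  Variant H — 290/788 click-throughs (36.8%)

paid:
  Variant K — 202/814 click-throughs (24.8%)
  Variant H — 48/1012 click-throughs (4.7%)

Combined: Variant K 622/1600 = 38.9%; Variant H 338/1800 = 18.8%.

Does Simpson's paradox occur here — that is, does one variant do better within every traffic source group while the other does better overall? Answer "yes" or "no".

Within each traffic source level (organic 53.4% vs 36.8%; paid 24.8% vs 4.7%), Variant K has the higher rate every time. Pooled: 38.9% vs 18.8% — Variant K has the higher rate overall. They agree.

no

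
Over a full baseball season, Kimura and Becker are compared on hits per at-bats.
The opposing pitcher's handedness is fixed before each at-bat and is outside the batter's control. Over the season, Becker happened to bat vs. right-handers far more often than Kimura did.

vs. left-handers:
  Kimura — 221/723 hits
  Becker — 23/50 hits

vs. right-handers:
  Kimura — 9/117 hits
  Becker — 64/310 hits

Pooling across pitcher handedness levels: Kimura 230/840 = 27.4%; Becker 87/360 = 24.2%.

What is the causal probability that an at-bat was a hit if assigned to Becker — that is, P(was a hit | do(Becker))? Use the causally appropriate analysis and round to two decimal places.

0.37

The imbalance in pitcher handedness arose from how at-bats were allocated, not from anything the player did; and pitcher handedness independently affects the outcome. The pooled gap is confounded — condition on pitcher handedness.
Standardising Becker to the population pitcher handedness mix: 0.644·23/50 + 0.356·64/310 = 0.370.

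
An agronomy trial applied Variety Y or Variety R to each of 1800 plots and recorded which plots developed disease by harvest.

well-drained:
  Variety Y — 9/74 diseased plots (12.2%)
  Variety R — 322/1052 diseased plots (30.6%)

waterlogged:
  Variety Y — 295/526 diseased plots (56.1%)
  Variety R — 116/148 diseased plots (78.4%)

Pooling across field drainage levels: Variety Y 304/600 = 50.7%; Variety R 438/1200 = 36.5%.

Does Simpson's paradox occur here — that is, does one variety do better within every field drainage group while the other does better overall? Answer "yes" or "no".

Within each field drainage level (well-drained 12.2% vs 30.6%; waterlogged 56.1% vs 78.4%), Variety Y has the lower rate every time. Pooled: 50.7% vs 36.5% — Variety R has the lower rate overall. The two comparisons disagree.

yes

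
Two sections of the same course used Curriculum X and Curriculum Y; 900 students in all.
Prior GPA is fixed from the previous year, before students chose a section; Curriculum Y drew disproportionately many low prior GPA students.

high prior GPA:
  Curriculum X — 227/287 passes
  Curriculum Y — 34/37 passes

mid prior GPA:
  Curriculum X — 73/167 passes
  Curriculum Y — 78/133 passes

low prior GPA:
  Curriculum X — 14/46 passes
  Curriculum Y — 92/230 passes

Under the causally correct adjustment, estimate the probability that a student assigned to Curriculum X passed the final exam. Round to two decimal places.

Since prior GPA band is a pre-existing factor (not a product of the teaching method) and it affects the outcome on its own, it is a confounder. The stratified rates, not the pooled rate, identify the causal effect.
Standardising Curriculum X to the population prior GPA band mix: 0.360·227/287 + 0.333·73/167 + 0.307·14/46 = 0.524.

0.52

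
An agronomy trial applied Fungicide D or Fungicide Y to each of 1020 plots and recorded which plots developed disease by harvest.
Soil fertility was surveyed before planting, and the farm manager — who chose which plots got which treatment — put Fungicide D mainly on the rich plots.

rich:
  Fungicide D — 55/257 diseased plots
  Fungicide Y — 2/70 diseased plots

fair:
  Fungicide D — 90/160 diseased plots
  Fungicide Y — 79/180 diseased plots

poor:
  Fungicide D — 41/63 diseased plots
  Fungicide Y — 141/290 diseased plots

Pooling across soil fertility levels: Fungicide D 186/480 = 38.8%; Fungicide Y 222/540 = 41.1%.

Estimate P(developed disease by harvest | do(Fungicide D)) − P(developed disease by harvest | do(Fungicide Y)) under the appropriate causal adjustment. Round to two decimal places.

Within every soil fertility level Fungicide Y has the lower rate, yet pooled Fungicide D does — Simpson's reversal.
The imbalance in soil fertility arose from how plots were allocated, not from anything the fungicide did; and soil fertility independently affects the outcome. The pooled gap is confounded — condition on soil fertility.
Adjusting over the population distribution of soil fertility: 0.321·(0.214−0.029) + 0.333·(0.562−0.439) + 0.346·(0.651−0.486) = +0.158.

+0.16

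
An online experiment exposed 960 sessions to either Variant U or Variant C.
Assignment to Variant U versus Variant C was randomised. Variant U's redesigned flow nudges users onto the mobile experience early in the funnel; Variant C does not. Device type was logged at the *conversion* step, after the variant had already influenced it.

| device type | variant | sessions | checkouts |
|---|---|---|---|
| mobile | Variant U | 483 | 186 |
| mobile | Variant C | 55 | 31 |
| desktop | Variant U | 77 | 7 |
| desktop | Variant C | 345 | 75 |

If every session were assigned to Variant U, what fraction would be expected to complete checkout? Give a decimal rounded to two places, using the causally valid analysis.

0.34

Within every device type level Variant C has the higher rate, yet pooled Variant U does — Simpson's reversal.
Device type is downstream of the variant. One should not condition on a consequence of treatment, so the overall rates are the right comparison.
So P(outcome | do(Variant U)) is just the pooled rate for Variant U: 193/560 = 0.345.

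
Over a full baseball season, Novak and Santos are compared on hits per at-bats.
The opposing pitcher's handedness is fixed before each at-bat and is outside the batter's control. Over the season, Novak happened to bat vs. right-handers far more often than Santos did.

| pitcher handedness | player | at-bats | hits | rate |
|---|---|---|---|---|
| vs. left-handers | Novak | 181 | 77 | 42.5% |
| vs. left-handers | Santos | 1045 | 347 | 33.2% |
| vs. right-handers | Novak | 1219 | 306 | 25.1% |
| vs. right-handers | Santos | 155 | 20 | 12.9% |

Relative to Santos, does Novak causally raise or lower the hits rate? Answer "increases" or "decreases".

increases

The imbalance in pitcher handedness arose from how at-bats were allocated, not from anything the player did; and pitcher handedness independently affects the outcome. The pooled gap is confounded — condition on pitcher handedness.
Within each level — vs. left-handers: 42.5% vs 33.2%; vs. right-handers: 25.1% vs 12.9% — Novak is higher every time.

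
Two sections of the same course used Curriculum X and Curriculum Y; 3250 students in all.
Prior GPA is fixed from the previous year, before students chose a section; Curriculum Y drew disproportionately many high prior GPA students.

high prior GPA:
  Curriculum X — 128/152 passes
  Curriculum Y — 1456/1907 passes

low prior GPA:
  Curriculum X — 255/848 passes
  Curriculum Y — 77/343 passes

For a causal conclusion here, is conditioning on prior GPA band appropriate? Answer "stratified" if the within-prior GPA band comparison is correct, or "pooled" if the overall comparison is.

stratified

Here prior GPA band is a common cause — it drives both which teaching method a case falls under and the outcome. The crude comparison mixes populations; the stratum-specific rates are the causally relevant ones.
Within each level — high prior GPA: 84.2% vs 76.4%; low prior GPA: 30.1% vs 22.4% — Curriculum X is higher every time.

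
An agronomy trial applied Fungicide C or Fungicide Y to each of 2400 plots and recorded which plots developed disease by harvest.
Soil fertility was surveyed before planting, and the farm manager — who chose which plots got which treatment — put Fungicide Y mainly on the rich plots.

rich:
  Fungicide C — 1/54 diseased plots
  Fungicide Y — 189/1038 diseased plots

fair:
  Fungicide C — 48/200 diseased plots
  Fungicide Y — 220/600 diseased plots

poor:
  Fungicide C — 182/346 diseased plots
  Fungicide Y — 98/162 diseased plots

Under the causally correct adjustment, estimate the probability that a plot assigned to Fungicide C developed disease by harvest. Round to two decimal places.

Within every soil fertility level Fungicide C has the lower rate, yet pooled Fungicide Y does — Simpson's reversal.
Here soil fertility is a common cause — it drives both which fungicide a case falls under and the outcome. The crude comparison mixes populations; the stratum-specific rates are the causally relevant ones.
Standardising Fungicide C to the population soil fertility mix: 0.455·1/54 + 0.333·48/200 + 0.212·182/346 = 0.200.

0.20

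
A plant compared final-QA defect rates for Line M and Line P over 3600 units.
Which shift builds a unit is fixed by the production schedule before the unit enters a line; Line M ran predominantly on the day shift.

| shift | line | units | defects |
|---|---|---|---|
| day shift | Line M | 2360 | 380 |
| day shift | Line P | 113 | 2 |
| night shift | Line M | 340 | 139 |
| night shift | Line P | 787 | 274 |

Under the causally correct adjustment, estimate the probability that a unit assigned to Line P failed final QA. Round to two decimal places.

Nothing the line does changes shift; the imbalance is an allocation artefact. With shift also predicting the outcome, the pooled figure is confounded, and the within-stratum comparison is the causal one.
Standardising Line P to the population shift mix: 0.687·2/113 + 0.313·274/787 = 0.121.

0.12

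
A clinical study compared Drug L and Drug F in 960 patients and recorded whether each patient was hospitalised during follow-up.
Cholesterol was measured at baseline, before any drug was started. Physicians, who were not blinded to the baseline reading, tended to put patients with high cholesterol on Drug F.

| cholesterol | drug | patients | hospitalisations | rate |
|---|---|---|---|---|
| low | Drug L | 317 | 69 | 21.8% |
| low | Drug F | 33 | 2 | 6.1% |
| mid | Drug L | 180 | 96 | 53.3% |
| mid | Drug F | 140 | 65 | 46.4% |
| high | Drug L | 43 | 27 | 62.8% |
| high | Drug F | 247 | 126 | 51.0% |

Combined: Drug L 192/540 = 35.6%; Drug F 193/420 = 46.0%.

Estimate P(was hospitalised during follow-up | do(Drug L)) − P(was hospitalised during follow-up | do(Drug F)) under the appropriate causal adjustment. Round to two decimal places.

Within every cholesterol level Drug F has the lower rate, yet pooled Drug L does — Simpson's reversal.
Here cholesterol is a common cause — it drives both which drug a case falls under and the outcome. The crude comparison mixes populations; the stratum-specific rates are the causally relevant ones.
Adjusting over the population distribution of cholesterol: 0.365·(0.218−0.061) + 0.333·(0.533−0.464) + 0.302·(0.628−0.510) = +0.116.

+0.12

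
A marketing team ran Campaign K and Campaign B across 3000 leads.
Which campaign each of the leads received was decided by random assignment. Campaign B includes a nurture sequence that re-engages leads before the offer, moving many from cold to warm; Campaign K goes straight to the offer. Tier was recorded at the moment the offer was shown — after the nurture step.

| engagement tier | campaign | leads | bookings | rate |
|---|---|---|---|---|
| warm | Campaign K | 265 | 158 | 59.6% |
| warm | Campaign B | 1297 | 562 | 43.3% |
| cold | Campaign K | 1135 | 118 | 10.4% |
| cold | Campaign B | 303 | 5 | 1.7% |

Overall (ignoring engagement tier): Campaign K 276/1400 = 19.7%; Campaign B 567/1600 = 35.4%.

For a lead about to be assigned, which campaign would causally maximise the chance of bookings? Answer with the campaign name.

Engagement tier is recorded after the campaign and is itself shifted by it — it sits on the causal path from campaign to outcome. Conditioning on a mediator would strip out part of the effect we want; the pooled comparison gives the total causal effect.
Pooled: Campaign K 19.7% vs Campaign B 35.4%; Campaign B is higher overall.

Campaign B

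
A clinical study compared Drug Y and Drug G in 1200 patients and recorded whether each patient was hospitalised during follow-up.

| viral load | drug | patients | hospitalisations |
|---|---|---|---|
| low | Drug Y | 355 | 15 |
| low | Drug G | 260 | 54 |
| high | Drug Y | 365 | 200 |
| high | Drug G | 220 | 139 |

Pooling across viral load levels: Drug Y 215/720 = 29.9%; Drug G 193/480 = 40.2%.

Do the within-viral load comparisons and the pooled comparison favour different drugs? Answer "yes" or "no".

Within each viral load level (low 4.2% vs 20.8%; high 54.8% vs 63.2%), Drug Y has the lower rate every time. Pooled: 29.9% vs 40.2% — Drug Y has the lower rate overall. They agree.

no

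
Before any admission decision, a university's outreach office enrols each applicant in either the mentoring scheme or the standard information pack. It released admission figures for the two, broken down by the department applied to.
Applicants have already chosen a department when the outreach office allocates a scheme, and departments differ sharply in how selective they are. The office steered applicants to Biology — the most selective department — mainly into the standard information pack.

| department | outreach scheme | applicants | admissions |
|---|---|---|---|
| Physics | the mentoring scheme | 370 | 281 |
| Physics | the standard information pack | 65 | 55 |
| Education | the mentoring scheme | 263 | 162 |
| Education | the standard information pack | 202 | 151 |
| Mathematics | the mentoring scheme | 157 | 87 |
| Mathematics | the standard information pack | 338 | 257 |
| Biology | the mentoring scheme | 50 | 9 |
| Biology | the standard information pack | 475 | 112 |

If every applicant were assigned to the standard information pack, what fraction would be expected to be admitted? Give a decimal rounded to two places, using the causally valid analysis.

0.63

The imbalance in department arose from how applicants were allocated, not from anything the outreach scheme did; and department independently affects the outcome. The pooled gap is confounded — condition on department.
Standardising the standard information pack to the population department mix: 0.227·55/65 + 0.242·151/202 + 0.258·257/338 + 0.273·112/475 = 0.633.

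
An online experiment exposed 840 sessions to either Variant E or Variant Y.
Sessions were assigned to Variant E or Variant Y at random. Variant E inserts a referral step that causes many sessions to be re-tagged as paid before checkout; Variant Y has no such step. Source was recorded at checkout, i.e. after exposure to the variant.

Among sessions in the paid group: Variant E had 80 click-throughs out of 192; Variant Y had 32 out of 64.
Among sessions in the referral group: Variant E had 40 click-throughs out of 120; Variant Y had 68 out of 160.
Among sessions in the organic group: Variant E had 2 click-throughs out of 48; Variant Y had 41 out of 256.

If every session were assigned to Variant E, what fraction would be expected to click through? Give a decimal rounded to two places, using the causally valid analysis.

0.34

Traffic source is recorded after the variant and is itself shifted by it — it sits on the causal path from variant to outcome. Conditioning on a mediator would strip out part of the effect we want; the pooled comparison gives the total causal effect.
So P(outcome | do(Variant E)) is just the pooled rate for Variant E: 122/360 = 0.339.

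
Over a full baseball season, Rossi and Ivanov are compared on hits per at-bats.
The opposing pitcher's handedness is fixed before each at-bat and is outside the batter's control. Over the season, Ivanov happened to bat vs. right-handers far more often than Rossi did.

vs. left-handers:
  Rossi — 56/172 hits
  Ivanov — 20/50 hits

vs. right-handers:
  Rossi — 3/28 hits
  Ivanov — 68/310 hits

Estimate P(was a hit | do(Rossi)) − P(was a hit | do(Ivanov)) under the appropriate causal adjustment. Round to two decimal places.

-0.10

Within every pitcher handedness level Ivanov has the higher rate, yet pooled Rossi does — Simpson's reversal.
Here pitcher handedness is a common cause — it drives both which player a case falls under and the outcome. The crude comparison mixes populations; the stratum-specific rates are the causally relevant ones.
Adjusting over the population distribution of pitcher handedness: 0.396·(0.326−0.400) + 0.604·(0.107−0.219) = -0.097.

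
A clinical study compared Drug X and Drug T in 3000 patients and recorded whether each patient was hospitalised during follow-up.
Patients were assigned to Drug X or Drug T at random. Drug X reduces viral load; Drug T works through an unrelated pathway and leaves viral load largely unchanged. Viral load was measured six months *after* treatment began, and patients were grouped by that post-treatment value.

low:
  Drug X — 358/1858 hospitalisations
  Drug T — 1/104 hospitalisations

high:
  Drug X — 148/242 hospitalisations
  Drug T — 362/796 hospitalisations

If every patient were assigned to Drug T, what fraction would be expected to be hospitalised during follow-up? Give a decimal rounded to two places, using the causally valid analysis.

Viral load lies on the pathway drug → viral load → outcome, so adjusting for it blocks the indirect effect. For the total causal effect of drug, use the unadjusted pooled rates.
So P(outcome | do(Drug T)) is just the pooled rate for Drug T: 363/900 = 0.403.

0.40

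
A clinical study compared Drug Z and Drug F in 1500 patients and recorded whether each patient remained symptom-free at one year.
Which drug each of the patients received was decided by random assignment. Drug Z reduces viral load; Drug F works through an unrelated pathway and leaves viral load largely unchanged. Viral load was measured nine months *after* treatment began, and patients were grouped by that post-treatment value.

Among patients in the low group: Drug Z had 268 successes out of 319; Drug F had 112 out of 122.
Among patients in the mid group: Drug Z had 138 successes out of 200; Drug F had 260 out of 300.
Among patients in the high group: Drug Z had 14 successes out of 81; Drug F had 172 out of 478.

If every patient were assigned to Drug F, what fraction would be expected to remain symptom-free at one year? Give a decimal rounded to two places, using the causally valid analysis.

0.60

Because the drug influences viral load, viral load is a post-treatment mediator, not a confounder. Stratifying on it would bias the estimate; the causal effect is the crude pooled difference.
So P(outcome | do(Drug F)) is just the pooled rate for Drug F: 544/900 = 0.604.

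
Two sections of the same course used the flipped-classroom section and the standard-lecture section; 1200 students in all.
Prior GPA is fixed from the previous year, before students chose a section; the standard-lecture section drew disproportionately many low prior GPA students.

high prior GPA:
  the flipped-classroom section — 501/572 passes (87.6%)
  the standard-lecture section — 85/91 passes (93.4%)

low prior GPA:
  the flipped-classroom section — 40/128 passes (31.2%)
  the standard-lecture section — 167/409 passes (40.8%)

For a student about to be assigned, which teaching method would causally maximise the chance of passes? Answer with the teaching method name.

Since prior GPA band is a pre-existing factor (not a product of the teaching method) and it affects the outcome on its own, it is a confounder. The stratified rates, not the pooled rate, identify the causal effect.
Within each level — high prior GPA: 87.6% vs 93.4%; low prior GPA: 31.2% vs 40.8% — the standard-lecture section is higher every time.

the standard-lecture section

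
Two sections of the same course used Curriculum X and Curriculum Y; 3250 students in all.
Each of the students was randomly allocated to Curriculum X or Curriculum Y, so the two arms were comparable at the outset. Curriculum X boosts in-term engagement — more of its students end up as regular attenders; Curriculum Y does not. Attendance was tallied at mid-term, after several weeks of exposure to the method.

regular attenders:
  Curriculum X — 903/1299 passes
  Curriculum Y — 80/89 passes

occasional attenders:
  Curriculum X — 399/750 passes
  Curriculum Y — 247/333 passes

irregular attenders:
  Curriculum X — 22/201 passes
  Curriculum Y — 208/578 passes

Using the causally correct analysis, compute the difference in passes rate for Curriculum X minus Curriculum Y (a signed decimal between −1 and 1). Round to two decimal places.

The stratified and pooled comparisons disagree (Curriculum Y wins within each mid-term attendance; Curriculum X wins overall), so the answer turns on the causal role of mid-term attendance.
Mid-term attendance here is a post-treatment variable shaped by the teaching method; conditioning on it would introduce bias rather than remove it. The overall comparison is the causal one.
The causal difference is the pooled difference: 0.588 − 0.535 = +0.053.

+0.05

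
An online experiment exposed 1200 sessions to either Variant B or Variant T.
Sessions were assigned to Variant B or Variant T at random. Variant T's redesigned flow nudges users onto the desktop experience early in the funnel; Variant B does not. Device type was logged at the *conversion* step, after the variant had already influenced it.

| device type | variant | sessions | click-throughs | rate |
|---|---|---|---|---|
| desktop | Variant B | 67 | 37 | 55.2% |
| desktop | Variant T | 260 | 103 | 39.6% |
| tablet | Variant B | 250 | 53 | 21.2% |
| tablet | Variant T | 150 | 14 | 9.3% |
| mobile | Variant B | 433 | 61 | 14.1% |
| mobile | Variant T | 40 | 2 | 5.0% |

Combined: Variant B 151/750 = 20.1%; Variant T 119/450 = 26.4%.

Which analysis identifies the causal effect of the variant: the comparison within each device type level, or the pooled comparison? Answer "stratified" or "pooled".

pooled

Within every device type level Variant B has the higher rate, yet pooled Variant T does — Simpson's reversal.
Stratifying would compare variants among sessions the variants themselves sorted into device type groups — a form of selection on an intermediate. The unconditioned pooled rates give the total causal effect.
Pooled: Variant B 20.1% vs Variant T 26.4%; Variant T is higher overall.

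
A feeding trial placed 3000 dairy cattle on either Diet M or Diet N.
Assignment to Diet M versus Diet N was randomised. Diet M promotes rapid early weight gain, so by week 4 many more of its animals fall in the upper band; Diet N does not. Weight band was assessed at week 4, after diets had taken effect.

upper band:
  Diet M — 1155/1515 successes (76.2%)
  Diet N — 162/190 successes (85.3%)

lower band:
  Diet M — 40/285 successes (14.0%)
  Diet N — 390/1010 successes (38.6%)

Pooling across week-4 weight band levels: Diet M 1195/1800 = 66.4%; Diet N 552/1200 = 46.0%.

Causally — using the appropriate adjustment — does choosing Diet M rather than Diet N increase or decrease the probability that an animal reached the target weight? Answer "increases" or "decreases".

Diet N is higher inside every week-4 weight band stratum but Diet M is higher in aggregate. Whether to stratify depends on how week-4 weight band relates to the diet.
Week-4 weight band is downstream of the diet. One should not condition on a consequence of treatment, so the overall rates are the right comparison.
Pooled: Diet M 66.4% vs Diet N 46.0%; Diet M is higher overall.

increases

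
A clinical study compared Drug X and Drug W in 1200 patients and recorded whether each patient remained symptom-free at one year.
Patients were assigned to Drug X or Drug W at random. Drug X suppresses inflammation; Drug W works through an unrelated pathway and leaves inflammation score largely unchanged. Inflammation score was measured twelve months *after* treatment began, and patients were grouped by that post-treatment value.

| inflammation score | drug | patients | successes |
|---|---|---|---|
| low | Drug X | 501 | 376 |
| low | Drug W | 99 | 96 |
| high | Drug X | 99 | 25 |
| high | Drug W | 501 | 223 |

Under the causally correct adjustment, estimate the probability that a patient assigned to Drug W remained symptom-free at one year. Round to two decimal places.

0.53

Within every inflammation score level Drug W has the higher rate, yet pooled Drug X does — Simpson's reversal.
Stratifying would compare drugs among patients the drugs themselves sorted into inflammation score groups — a form of selection on an intermediate. The unconditioned pooled rates give the total causal effect.
So P(outcome | do(Drug W)) is just the pooled rate for Drug W: 319/600 = 0.532.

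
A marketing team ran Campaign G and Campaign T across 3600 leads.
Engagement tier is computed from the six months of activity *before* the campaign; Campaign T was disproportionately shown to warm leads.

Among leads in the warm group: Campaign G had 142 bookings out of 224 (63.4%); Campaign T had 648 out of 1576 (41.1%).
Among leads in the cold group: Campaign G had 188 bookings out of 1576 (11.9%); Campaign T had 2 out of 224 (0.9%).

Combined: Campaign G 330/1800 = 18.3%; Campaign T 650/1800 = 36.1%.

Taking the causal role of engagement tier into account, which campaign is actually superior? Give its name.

Nothing the campaign does changes engagement tier; the imbalance is an allocation artefact. With engagement tier also predicting the outcome, the pooled figure is confounded, and the within-stratum comparison is the causal one.
Within each level — warm: 63.4% vs 41.1%; cold: 11.9% vs 0.9% — Campaign G is higher every time.

Campaign G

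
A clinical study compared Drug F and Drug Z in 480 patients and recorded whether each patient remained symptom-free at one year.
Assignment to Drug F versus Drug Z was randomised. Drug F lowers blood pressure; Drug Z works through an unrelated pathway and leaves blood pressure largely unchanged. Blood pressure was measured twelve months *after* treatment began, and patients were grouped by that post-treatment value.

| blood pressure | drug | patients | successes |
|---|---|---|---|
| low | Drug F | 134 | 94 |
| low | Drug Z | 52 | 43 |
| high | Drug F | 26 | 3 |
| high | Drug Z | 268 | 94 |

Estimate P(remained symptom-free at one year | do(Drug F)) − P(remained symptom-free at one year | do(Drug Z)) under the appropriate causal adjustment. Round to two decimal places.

+0.18

Blood pressure here is a post-treatment variable shaped by the drug; conditioning on it would introduce bias rather than remove it. The overall comparison is the causal one.
The causal difference is the pooled difference: 0.606 − 0.428 = +0.178.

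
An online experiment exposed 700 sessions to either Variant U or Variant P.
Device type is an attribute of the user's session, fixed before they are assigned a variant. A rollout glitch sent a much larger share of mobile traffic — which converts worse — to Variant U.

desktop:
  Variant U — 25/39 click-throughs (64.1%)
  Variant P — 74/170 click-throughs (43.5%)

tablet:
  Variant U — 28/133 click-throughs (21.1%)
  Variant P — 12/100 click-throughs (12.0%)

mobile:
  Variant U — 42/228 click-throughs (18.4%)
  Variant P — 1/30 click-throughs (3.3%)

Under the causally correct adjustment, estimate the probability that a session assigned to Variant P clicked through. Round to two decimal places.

Device type differs across variants for reasons unrelated to any effect of the variant itself, and it separately predicts the outcome — a classic confounder. We must compare within device type levels.
Standardising Variant P to the population device type mix: 0.299·74/170 + 0.333·12/100 + 0.369·1/30 = 0.182.

0.18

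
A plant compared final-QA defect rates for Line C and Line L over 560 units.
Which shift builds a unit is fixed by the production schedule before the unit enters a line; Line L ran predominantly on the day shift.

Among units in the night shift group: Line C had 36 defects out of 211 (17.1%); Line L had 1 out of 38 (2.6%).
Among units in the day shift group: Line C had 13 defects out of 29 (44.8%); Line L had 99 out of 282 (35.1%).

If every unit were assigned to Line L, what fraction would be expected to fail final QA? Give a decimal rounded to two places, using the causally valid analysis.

Line L is lower inside every shift stratum but Line C is lower in aggregate. Whether to stratify depends on how shift relates to the line.
Shift is set before the line has any effect — it is not caused by the line — and it independently drives the outcome. That makes it a confounder, so the causal comparison is within shift levels.
Standardising Line L to the population shift mix: 0.445·1/38 + 0.555·99/282 = 0.207.

0.21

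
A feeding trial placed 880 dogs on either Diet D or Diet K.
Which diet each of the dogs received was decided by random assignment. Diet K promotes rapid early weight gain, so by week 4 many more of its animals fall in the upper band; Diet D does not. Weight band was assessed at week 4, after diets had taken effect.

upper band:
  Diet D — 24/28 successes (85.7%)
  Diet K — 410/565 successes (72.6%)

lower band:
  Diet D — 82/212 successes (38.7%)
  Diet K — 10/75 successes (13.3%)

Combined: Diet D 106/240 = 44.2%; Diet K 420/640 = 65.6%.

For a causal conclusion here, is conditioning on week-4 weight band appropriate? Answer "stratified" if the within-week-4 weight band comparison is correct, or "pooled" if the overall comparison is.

The week-4 weight band-specific comparison favours Diet D throughout, but the pooled figures favour Diet K. The question is whether to condition on week-4 weight band.
Week-4 weight band is recorded after the diet and is itself shifted by it — it sits on the causal path from diet to outcome. Conditioning on a mediator would strip out part of the effect we want; the pooled comparison gives the total causal effect.
Pooled: Diet D 44.2% vs Diet K 65.6%; Diet K is higher overall.

pooled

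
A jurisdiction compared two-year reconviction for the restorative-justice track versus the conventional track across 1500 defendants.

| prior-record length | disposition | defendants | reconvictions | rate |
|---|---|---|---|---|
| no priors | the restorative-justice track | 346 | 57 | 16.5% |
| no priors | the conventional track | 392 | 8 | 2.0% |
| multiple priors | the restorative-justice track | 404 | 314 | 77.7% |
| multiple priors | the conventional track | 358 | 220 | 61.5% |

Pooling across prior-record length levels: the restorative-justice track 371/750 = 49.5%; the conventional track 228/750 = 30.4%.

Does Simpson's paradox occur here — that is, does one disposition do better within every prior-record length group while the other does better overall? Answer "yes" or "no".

Within each prior-record length level (no priors 16.5% vs 2.0%; multiple priors 77.7% vs 61.5%), the conventional track has the lower rate every time. Pooled: 49.5% vs 30.4% — the conventional track has the lower rate overall. They agree.

no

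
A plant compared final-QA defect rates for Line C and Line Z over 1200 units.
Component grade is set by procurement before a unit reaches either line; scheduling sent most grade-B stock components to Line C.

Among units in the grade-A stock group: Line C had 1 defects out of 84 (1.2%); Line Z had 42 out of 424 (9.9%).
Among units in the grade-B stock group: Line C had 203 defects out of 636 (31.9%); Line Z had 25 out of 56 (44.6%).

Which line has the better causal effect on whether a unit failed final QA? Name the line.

Line C

Component grade is set before the line has any effect — it is not caused by the line — and it independently drives the outcome. That makes it a confounder, so the causal comparison is within component grade levels.
Within each level — grade-A stock: 1.2% vs 9.9%; grade-B stock: 31.9% vs 44.6% — Line C is lower every time.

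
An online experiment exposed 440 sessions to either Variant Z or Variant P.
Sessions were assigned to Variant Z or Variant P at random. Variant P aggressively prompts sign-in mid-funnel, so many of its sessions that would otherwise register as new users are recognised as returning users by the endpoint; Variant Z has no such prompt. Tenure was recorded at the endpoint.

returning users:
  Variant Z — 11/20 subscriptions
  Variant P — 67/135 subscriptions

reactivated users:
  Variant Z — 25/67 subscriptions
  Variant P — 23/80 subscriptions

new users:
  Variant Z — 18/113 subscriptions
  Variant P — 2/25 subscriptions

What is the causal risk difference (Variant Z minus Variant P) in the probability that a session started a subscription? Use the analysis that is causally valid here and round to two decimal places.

-0.11

Stratifying would compare variants among sessions the variants themselves sorted into user tenure groups — a form of selection on an intermediate. The unconditioned pooled rates give the total causal effect.
The causal difference is the pooled difference: 0.270 − 0.383 = -0.113.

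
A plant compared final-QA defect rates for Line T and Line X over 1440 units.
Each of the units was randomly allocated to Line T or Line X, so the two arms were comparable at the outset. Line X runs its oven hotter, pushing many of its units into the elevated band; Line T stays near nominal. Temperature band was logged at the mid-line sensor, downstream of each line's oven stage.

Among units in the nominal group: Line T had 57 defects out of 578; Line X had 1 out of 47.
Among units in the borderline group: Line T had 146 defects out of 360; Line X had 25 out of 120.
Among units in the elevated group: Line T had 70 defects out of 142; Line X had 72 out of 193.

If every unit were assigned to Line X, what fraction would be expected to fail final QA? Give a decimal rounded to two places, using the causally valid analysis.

0.27

The in-process temperature band-specific comparison favours Line X throughout, but the pooled figures favour Line T. The question is whether to condition on in-process temperature band.
The distribution of in-process temperature band is itself part of what the line does — it is an intermediate outcome. Holding it fixed would remove that part of the effect; the total effect is the pooled difference.
So P(outcome | do(Line X)) is just the pooled rate for Line X: 98/360 = 0.272.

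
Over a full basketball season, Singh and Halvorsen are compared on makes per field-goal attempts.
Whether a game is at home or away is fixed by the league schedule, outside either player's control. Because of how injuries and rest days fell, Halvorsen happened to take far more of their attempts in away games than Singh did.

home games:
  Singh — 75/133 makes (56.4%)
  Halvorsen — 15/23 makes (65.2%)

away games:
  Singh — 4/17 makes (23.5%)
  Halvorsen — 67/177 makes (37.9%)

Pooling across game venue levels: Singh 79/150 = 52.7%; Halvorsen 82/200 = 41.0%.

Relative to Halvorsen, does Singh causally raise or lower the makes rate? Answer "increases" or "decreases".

The game venue-specific comparison favours Halvorsen throughout, but the pooled figures favour Singh. The question is whether to condition on game venue.
Game venue is set before the player has any effect — it is not caused by the player — and it independently drives the outcome. That makes it a confounder, so the causal comparison is within game venue levels.
Within each level — home games: 56.4% vs 65.2%; away games: 23.5% vs 37.9% — Halvorsen is higher every time.

decreases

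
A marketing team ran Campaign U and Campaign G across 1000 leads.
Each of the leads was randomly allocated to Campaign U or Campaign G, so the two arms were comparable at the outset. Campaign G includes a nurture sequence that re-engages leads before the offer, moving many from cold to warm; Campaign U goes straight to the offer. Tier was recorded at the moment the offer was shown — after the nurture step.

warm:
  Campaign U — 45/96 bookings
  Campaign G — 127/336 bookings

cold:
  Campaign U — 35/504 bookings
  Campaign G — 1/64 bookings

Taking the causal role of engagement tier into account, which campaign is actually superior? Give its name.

Campaign G

Because the campaign influences engagement tier, engagement tier is a post-treatment mediator, not a confounder. Stratifying on it would bias the estimate; the causal effect is the crude pooled difference.
Pooled: Campaign U 13.3% vs Campaign G 32.0%; Campaign G is higher overall.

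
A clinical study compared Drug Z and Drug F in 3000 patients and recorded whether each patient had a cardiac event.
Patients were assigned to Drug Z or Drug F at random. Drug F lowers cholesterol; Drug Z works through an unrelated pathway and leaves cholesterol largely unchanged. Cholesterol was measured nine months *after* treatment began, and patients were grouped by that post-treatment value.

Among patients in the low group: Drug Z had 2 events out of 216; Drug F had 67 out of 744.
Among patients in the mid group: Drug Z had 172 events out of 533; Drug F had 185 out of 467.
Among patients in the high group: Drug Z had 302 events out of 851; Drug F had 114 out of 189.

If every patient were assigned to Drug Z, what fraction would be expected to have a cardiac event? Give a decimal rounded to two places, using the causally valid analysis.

Because the drug influences cholesterol, cholesterol is a post-treatment mediator, not a confounder. Stratifying on it would bias the estimate; the causal effect is the crude pooled difference.
So P(outcome | do(Drug Z)) is just the pooled rate for Drug Z: 476/1600 = 0.297.

0.30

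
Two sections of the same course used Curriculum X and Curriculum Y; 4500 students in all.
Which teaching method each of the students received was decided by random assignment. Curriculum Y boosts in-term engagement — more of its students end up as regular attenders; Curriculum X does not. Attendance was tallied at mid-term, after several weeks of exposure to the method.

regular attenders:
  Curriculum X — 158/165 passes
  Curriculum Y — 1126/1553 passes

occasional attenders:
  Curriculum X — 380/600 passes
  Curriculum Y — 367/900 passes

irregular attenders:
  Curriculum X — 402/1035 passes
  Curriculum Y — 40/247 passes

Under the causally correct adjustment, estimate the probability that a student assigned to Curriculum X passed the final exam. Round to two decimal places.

0.52

The stratified and pooled comparisons disagree (Curriculum X wins within each mid-term attendance; Curriculum Y wins overall), so the answer turns on the causal role of mid-term attendance.
The distribution of mid-term attendance is itself part of what the teaching method does — it is an intermediate outcome. Holding it fixed would remove that part of the effect; the total effect is the pooled difference.
So P(outcome | do(Curriculum X)) is just the pooled rate for Curriculum X: 940/1800 = 0.522.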